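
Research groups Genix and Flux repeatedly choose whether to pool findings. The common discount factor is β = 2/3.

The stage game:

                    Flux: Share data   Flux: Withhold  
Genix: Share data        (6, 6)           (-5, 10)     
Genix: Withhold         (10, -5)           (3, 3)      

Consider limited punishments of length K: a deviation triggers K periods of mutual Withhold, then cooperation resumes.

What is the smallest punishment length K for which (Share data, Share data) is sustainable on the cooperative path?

No profitable deviation requires (6−3)(β+…+β^K) ≥ 10−6, i.e. β+…+β^K ≥ 4/3 ≈ 1.3333.
With β = 2/3, the partial sums are K=1: 0.6667, K=2: 1.1111, K=3: 1.4074.
K = 3 is the first length at which the sum reaches 1.3333.

3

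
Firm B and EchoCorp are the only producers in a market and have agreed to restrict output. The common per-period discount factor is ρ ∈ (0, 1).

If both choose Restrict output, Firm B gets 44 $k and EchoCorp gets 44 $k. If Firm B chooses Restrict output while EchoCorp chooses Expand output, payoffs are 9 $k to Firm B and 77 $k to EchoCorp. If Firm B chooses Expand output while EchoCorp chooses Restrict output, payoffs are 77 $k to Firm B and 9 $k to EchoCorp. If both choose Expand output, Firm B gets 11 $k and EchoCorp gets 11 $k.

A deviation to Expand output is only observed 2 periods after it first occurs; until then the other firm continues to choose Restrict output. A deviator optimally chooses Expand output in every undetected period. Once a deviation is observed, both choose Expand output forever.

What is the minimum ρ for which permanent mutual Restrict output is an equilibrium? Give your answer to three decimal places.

0.707

Deviating for the 2 undetected periods gains 77−44 = 33 per period over cooperation, then loses 44−11 = 33 per period forever once punishment starts.
Gain: 33(1 + ρ + … + ρ^1); loss: 33·ρ^2/(1−ρ).
No profitable deviation ⇔ 33(1−ρ^2) ≤ 33·ρ^2, i.e. ρ^2 ≥ 33/(33+33) = 1/2.
Hence ρ ≥ (1/2)^(1/2) ≈ 0.707.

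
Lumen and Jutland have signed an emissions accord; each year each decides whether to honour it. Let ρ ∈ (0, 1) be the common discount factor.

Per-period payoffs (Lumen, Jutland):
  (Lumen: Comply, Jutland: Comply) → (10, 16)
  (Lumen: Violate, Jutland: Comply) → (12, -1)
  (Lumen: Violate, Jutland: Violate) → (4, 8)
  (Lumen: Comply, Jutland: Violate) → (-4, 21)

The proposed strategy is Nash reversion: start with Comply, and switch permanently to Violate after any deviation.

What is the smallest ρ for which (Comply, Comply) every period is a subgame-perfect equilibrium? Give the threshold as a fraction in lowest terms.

5/13

Lumen: cooperation gives 10 each period; deviation gives 12 once then 4 forever.
  10/(1−ρ) ≥ 12 + 4ρ/(1−ρ) ⇒ ρ ≥ 2/8 = 1/4.
Jutland: cooperation gives 16 each period; deviation gives 21 once then 8 forever.
  ρ ≥ 5/13.
Both must hold, so the binding constraint is Jutland's: ρ ≥ 5/13.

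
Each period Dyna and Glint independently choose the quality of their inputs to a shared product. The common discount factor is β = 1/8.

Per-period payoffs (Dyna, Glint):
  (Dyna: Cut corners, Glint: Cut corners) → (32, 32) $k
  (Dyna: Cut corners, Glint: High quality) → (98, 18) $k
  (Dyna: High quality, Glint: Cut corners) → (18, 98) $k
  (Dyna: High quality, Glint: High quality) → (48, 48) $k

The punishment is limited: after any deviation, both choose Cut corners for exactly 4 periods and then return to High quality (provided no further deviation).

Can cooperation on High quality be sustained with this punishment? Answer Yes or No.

A one-shot deviation gives 98 now, then 32 for 4 periods, then back to 48.
Gain from deviating: (98−48) today; loss: (48−32) in each of the next 4 periods.
No-deviation condition: (48−32)(β+…+β^4) ≥ 98−48, i.e. β+…+β^4 ≥ 25/8.
At β = 1/8: β+…+β^4 = 0.1428 < 3.1250.
So cooperation is not sustainable.

No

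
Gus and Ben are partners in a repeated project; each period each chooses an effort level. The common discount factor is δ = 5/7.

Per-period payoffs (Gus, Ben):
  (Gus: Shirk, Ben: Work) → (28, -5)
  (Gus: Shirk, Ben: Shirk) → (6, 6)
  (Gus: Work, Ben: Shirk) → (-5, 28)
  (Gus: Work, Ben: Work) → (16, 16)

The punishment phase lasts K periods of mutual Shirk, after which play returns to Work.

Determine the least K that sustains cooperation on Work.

2

Need Σ_{k=1}^{K} δ^k ≥ (28−16)/(16−6) = 1.2000 at δ = 5/7.
At K = 1 the sum is 0.7143 < 1.2000; at K = 2 it is 1.2245 ≥ 1.2000.
So the minimum punishment length is K = 2.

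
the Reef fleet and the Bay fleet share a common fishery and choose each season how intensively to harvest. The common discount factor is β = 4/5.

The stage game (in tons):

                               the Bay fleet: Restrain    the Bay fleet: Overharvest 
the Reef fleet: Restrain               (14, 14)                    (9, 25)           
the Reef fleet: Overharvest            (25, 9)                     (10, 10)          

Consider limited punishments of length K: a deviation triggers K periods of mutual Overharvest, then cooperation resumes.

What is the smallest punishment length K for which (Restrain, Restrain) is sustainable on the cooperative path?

Need Σ_{k=1}^{K} β^k ≥ (25−14)/(14−10) = 2.7500 at β = 4/5.
At K = 5 the sum is 2.6893 < 2.7500; at K = 6 it is 2.9514 ≥ 2.7500.
So the minimum punishment length is K = 6.

6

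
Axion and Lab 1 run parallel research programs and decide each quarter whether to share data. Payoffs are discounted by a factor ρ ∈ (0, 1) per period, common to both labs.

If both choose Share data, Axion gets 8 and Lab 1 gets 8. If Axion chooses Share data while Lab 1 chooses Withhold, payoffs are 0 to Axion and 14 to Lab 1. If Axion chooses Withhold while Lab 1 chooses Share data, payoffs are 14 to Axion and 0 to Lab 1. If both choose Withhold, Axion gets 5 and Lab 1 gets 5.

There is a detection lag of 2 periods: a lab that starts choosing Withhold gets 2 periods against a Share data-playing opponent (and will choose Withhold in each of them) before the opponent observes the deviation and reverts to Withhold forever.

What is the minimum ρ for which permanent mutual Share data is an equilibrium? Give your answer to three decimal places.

0.816

Deviating for the 2 undetected periods gains 14−8 = 6 per period over cooperation, then loses 8−5 = 3 per period forever once punishment starts.
Gain: 6(1 + ρ + … + ρ^1); loss: 3·ρ^2/(1−ρ).
No profitable deviation ⇔ 6(1−ρ^2) ≤ 3·ρ^2, i.e. ρ^2 ≥ 6/(6+3) = 2/3.
Hence ρ ≥ (2/3)^(1/2) ≈ 0.816.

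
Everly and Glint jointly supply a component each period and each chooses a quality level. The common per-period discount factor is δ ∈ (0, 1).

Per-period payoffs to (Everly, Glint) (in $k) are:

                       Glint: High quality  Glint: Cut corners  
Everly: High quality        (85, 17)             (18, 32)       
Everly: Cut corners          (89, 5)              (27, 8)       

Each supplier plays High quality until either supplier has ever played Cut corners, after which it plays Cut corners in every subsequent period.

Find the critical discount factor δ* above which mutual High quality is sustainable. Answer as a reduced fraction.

For Everly: deviation gain 89−85 = 4, per-period punishment loss 85−27 = 58. IC gives δ ≥ 4/62 = 2/31.
For Glint: gain 15, loss 9 per period, so δ ≥ 15/24 = 5/8.
The tighter constraint is Glint's, so cooperation needs δ ≥ 5/8.

5/8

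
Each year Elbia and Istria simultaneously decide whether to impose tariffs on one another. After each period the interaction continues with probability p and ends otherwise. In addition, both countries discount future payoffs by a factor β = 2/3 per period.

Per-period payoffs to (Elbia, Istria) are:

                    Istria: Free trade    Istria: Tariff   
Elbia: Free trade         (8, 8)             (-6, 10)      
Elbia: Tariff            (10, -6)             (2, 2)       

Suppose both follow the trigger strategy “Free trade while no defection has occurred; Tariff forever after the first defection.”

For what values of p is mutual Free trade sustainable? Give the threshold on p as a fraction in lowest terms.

Expected continuation weight on next period's payoff is β·p = 2/3·p, which plays the role of the discount factor.
Cooperation requires 2/3·p ≥ (10−8)/(10−2) = 1/4, hence p ≥ 3/8.

3/8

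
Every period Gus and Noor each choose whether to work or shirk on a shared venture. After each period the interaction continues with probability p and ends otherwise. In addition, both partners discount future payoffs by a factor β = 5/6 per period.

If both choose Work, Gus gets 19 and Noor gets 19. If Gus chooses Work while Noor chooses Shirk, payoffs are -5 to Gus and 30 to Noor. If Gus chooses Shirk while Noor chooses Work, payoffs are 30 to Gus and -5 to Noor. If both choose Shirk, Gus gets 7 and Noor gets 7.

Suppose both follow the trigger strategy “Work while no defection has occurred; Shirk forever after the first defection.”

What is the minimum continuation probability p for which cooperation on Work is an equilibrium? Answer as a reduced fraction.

66/115

With continuation probability p and discount β, the effective per-period discount factor is βp.
Grim-trigger IC: βp ≥ (30−19)/(30−7) = 11/23.
So p ≥ (11/23)/(5/6) = 66/115.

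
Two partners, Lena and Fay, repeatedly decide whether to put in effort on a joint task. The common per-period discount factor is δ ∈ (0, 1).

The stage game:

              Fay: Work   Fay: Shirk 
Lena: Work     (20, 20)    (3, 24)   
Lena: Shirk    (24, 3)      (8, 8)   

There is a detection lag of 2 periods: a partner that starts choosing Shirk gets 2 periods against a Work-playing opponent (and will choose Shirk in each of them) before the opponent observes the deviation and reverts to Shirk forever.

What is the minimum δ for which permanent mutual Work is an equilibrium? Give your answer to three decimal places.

0.500

A deviator earns 24 for 2 periods, then 8 forever; cooperating earns 20 forever. Multiplying the IC by (1−δ):
20 ≥ 24(1−δ^2) + 8δ^2, so 16·δ^2 ≥ 4 and δ^2 ≥ 1/4.
δ ≥ (1/4)^(1/2) ≈ 0.500.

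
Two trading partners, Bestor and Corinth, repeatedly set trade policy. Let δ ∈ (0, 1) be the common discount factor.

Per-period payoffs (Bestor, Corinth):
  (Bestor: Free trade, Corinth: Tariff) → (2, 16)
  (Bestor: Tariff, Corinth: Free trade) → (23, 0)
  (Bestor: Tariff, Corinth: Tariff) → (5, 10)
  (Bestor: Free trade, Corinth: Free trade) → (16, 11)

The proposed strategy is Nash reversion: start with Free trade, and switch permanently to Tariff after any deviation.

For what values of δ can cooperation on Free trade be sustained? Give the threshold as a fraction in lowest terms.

5/6

For Bestor: deviation gain 23−16 = 7, per-period punishment loss 16−5 = 11. IC gives δ ≥ 7/18.
For Corinth: gain 5, loss 1 per period, so δ ≥ 5/6.
The tighter constraint is Corinth's, so cooperation needs δ ≥ 5/6.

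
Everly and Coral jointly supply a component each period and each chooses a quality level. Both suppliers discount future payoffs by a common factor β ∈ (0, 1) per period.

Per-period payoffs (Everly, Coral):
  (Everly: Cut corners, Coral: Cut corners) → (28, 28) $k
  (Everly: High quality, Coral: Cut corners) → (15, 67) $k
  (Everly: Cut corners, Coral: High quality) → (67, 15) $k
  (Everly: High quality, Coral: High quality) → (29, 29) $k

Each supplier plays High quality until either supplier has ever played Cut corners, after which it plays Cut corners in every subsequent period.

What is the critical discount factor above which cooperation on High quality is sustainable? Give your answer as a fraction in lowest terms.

38/39

Under grim trigger the critical discount factor is (T−C)/(T−P) with T = 67, C = 29, P = 28.
β* = (67−29)/(67−28) = 38/39.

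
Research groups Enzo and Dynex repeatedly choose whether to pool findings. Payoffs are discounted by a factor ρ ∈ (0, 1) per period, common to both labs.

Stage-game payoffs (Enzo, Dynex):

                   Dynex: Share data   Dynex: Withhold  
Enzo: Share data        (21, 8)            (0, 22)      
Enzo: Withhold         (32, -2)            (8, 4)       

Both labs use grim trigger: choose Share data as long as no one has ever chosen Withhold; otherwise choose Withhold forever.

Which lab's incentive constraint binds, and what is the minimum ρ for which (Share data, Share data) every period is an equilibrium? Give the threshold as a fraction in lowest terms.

Enzo's threshold: (32−21)/(32−8) = 11/24.
Dynex's threshold: (22−8)/(22−4) = 7/9.
11/24 < 7/9, so Dynex binds and ρ* = 7/9.

Dynex; ρ ≥ 7/9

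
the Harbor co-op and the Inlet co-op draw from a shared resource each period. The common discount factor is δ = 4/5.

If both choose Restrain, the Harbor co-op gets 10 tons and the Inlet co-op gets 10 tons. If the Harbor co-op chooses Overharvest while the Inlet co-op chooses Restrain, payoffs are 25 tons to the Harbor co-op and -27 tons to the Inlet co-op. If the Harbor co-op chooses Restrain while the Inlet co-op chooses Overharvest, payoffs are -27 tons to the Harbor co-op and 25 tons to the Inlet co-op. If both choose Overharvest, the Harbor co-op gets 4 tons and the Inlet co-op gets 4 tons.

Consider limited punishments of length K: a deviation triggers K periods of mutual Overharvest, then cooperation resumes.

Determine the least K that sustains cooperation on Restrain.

IC: δ(1−δ^K)/(1−δ) ≥ (25−10)/(10−4) = 5/2.
With δ = 4/5: need 1 − δ^K ≥ 5/2·(1−4/5)/(4/5), i.e. δ^K ≤ 0.3750.
Since (4/5)^4 = 0.4096 and (4/5)^5 = 0.3277, the smallest such K is 5.

5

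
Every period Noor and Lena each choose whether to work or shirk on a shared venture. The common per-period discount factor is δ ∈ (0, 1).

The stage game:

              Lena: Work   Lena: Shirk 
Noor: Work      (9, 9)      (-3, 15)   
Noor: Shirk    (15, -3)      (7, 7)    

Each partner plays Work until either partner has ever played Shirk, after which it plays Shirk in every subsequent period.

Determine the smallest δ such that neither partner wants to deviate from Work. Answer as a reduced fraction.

3/4

One-period gain from deviating is 15 − 9 = 6. The loss is 9 − 7 = 2 in every subsequent period, with present value 2·δ/(1−δ).
Deviation is unprofitable when 2·δ/(1−δ) ≥ 6, i.e. δ/(1−δ) ≥ 3.
Equivalently δ ≥ 6/(6+2) = 3/4.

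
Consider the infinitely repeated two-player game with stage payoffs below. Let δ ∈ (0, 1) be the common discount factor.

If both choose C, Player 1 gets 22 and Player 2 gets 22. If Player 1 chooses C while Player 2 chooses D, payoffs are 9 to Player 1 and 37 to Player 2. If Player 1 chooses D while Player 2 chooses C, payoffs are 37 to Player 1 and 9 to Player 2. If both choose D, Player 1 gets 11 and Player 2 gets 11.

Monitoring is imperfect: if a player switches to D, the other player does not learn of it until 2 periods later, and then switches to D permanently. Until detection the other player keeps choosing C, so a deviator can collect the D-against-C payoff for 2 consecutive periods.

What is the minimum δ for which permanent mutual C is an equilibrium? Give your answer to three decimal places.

A deviator earns 37 for 2 periods, then 11 forever; cooperating earns 22 forever. Multiplying the IC by (1−δ):
22 ≥ 37(1−δ^2) + 11δ^2, so 26·δ^2 ≥ 15 and δ^2 ≥ 15/26.
δ ≥ (15/26)^(1/2) ≈ 0.760.

0.760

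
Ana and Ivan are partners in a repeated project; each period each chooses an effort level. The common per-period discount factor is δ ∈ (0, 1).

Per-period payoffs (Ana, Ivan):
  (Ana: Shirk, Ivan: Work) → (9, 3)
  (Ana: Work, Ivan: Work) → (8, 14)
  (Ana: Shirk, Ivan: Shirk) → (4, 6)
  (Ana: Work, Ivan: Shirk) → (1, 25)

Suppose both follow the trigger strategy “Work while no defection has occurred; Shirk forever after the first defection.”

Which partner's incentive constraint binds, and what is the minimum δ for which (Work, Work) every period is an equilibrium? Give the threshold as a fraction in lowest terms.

For Ana: deviation gain 9−8 = 1, per-period punishment loss 8−4 = 4. IC gives δ ≥ 1/5.
For Ivan: gain 11, loss 8 per period, so δ ≥ 11/19.
The tighter constraint is Ivan's, so cooperation needs δ ≥ 11/19.

Ivan; δ ≥ 11/19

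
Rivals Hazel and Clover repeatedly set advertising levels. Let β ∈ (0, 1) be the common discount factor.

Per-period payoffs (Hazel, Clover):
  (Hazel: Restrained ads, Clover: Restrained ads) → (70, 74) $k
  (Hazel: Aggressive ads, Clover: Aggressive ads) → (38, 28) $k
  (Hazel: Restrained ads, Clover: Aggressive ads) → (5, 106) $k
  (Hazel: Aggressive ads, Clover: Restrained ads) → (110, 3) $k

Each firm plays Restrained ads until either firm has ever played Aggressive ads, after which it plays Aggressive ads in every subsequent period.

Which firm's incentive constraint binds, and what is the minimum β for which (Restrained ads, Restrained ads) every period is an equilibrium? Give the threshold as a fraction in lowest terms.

Hazel; β ≥ 5/9

For Hazel: deviation gain 110−70 = 40, per-period punishment loss 70−38 = 32. IC gives β ≥ 40/72 = 5/9.
For Clover: gain 32, loss 46 per period, so β ≥ 32/78 = 16/39.
The tighter constraint is Hazel's, so cooperation needs β ≥ 5/9.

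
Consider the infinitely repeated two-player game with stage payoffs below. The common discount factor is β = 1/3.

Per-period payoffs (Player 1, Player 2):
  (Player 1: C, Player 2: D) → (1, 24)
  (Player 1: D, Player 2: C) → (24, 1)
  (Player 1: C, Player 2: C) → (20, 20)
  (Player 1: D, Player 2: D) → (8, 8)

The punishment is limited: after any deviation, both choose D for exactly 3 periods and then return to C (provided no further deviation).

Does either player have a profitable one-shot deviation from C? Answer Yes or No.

Comparing payoff streams over the 4 periods until play realigns: cooperate → 20(1+β+…+β^3); deviate → 24 + 8(β+…+β^3).
Cooperation is sustained iff (20−8)(β+…+β^3) ≥ 24−20.
β+…+β^3 = 1/3·(1−(1/3)^3)/(1−1/3) = 0.4815, and (24−20)/(20−8) = 0.3333.
0.4815 ≥ 0.3333, so cooperation is sustainable.

No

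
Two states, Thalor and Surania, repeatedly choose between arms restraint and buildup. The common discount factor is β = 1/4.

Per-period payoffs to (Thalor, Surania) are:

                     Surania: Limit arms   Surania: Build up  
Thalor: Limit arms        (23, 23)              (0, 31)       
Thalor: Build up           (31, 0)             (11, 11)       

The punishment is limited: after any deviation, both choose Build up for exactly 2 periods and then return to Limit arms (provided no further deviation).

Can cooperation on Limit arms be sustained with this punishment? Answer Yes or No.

No

IC: β+…+β^2 ≥ (31−23)/(23−11) = 2/3.
At β = 1/4: partial sum = 0.3125 < 0.6667. Cooperation not sustainable.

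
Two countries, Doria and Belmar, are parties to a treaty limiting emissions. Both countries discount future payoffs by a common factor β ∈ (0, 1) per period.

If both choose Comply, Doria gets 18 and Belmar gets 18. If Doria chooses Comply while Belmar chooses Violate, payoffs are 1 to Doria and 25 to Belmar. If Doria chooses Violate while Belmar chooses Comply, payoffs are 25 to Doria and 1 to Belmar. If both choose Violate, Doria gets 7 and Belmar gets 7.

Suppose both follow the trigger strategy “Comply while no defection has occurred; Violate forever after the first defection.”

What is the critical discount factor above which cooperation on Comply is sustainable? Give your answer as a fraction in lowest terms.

7/18

One-period gain from deviating is 25 − 18 = 7. The loss is 18 − 7 = 11 in every subsequent period, with present value 11·β/(1−β).
Deviation is unprofitable when 11·β/(1−β) ≥ 7, i.e. β/(1−β) ≥ 7/11.
Equivalently β ≥ 7/(7+11) = 7/18.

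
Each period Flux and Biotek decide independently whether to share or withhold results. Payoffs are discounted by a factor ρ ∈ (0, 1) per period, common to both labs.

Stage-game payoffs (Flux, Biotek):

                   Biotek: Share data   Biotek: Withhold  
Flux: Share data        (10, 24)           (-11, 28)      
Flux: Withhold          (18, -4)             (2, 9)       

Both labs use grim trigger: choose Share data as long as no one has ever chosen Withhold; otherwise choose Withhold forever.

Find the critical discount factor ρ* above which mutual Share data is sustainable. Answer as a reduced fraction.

1/2

Flux: cooperation gives 10 each period; deviation gives 18 once then 2 forever.
  10/(1−ρ) ≥ 18 + 2ρ/(1−ρ) ⇒ ρ ≥ 8/16 = 1/2.
Biotek: cooperation gives 24 each period; deviation gives 28 once then 9 forever.
  ρ ≥ 4/19.
Both must hold, so the binding constraint is Flux's: ρ ≥ 1/2.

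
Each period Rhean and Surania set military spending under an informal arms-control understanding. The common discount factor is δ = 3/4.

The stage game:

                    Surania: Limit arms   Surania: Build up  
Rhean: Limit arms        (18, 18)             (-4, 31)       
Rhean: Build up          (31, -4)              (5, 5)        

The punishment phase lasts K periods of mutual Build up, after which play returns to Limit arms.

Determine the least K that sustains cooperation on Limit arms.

Need Σ_{k=1}^{K} δ^k ≥ (31−18)/(18−5) = 1.0000 at δ = 3/4.
At K = 1 the sum is 0.7500 < 1.0000; at K = 2 it is 1.3125 ≥ 1.0000.
So the minimum punishment length is K = 2.

2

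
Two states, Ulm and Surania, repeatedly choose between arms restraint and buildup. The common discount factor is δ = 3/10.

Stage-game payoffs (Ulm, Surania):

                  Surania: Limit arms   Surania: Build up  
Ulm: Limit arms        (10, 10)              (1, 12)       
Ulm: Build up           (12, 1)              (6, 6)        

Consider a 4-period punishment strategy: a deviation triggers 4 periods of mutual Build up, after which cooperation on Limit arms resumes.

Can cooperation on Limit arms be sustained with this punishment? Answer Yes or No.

No

Comparing payoff streams over the 5 periods until play realigns: cooperate → 10(1+δ+…+δ^4); deviate → 12 + 6(δ+…+δ^4).
Cooperation is sustained iff (10−6)(δ+…+δ^4) ≥ 12−10.
δ+…+δ^4 = 3/10·(1−(3/10)^4)/(1−3/10) = 0.4251, and (12−10)/(10−6) = 0.5000.
0.4251 < 0.5000, so cooperation is not sustainable.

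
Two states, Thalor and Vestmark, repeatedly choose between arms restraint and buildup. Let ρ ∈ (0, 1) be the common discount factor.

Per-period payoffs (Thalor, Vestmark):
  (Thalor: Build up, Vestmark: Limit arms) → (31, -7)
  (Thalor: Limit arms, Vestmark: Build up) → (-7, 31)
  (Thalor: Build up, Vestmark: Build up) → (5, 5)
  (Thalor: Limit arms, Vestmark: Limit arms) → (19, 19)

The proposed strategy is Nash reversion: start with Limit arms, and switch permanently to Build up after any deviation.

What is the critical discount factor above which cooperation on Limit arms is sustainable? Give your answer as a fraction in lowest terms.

Under grim trigger the critical discount factor is (T−C)/(T−P) with T = 31, C = 19, P = 5.
ρ* = (31−19)/(31−5) = 12/26 = 6/13.

6/13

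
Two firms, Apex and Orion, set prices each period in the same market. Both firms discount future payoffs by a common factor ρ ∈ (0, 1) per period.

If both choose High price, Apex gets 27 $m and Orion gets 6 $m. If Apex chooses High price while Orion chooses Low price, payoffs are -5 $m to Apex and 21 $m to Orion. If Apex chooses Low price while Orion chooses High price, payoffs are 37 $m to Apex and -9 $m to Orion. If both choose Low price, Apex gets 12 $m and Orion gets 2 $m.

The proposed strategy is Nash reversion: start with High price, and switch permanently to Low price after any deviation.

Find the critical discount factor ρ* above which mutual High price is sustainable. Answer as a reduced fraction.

15/19

Apex's threshold: (37−27)/(37−12) = 2/5.
Orion's threshold: (21−6)/(21−2) = 15/19.
2/5 < 15/19, so Orion binds and ρ* = 15/19.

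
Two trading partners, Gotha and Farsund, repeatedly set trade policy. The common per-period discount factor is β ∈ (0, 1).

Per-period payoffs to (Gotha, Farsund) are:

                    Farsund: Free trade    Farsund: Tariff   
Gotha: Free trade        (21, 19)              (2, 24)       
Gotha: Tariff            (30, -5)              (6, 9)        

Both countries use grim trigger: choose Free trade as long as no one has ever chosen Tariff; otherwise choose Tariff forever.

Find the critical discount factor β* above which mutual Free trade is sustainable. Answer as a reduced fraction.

3/8

Gotha: cooperation gives 21 each period; deviation gives 30 once then 6 forever.
  21/(1−β) ≥ 30 + 6β/(1−β) ⇒ β ≥ 9/24 = 3/8.
Farsund: cooperation gives 19 each period; deviation gives 24 once then 9 forever.
  β ≥ 5/15 = 1/3.
Both must hold, so the binding constraint is Gotha's: β ≥ 3/8.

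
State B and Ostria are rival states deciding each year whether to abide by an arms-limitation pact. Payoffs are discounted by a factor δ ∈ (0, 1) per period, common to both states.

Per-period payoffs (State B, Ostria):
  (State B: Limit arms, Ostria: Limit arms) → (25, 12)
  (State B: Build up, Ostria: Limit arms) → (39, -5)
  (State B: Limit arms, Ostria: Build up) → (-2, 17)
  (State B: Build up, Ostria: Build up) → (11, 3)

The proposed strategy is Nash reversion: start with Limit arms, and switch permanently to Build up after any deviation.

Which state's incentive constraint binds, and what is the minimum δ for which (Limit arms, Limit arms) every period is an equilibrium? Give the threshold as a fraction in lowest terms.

For State B: deviation gain 39−25 = 14, per-period punishment loss 25−11 = 14. IC gives δ ≥ 14/28 = 1/2.
For Ostria: gain 5, loss 9 per period, so δ ≥ 5/14.
The tighter constraint is State B's, so cooperation needs δ ≥ 1/2.

State B; δ ≥ 1/2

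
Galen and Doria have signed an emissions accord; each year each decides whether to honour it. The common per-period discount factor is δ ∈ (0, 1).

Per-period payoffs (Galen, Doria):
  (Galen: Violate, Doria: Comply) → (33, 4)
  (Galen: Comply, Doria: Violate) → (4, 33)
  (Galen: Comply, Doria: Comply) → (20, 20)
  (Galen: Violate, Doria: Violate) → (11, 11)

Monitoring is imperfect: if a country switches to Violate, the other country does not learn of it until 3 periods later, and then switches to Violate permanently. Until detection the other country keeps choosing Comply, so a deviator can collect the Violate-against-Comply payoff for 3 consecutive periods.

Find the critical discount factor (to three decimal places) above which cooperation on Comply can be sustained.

0.839

The best deviation is to choose Violate for all 3 undetected periods, earning 33 each, then 11 forever once detected.
Deviation value: 33(1−δ^3)/(1−δ) + 11δ^3/(1−δ); cooperation value: 20/(1−δ).
IC: 20 ≥ 33(1−δ^3) + 11δ^3 = 33 − 22δ^3.
So δ^3 ≥ 13/22, giving δ ≥ (13/22)^(1/3) ≈ 0.839.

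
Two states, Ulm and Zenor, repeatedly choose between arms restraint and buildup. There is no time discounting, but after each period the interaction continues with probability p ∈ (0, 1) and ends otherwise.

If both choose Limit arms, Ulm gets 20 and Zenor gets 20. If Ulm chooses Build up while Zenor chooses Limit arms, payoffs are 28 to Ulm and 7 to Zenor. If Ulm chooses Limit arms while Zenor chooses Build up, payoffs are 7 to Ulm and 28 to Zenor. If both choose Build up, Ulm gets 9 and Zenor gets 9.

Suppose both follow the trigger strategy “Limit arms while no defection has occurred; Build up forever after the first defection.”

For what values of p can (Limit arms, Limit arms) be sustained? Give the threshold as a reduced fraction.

Expected cooperation value is 20 + p·20 + p²·20 + … = 20/(1−p); deviation gives 28 + p·9/(1−p).
20 ≥ 28(1−p) + 9p ⇒ 19p ≥ 8 ⇒ p ≥ 8/19.

8/19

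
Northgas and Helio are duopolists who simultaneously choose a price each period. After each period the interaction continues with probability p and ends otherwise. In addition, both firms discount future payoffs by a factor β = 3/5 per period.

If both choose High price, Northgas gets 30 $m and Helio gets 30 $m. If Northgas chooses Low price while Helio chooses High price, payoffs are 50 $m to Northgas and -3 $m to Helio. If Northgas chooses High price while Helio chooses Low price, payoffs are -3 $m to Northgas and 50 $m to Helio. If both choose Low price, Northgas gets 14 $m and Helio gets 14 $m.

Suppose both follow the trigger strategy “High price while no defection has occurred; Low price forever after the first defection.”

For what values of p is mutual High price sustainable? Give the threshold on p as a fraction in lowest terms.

With continuation probability p and discount β, the effective per-period discount factor is βp.
Grim-trigger IC: βp ≥ (50−30)/(50−14) = 5/9.
So p ≥ (5/9)/(3/5) = 25/27.

25/27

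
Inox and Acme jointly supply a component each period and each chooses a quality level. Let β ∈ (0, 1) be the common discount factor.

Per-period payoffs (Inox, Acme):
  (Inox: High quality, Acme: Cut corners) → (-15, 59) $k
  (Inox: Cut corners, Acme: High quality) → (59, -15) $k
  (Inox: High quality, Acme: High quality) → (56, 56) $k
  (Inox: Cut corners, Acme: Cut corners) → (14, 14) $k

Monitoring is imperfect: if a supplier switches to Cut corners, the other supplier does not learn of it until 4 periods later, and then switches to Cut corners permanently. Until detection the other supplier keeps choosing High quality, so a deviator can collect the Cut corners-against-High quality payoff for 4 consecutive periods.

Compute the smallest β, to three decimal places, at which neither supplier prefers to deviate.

0.508

Deviating for the 4 undetected periods gains 59−56 = 3 per period over cooperation, then loses 56−14 = 42 per period forever once punishment starts.
Gain: 3(1 + β + … + β^3); loss: 42·β^4/(1−β).
No profitable deviation ⇔ 3(1−β^4) ≤ 42·β^4, i.e. β^4 ≥ 3/(3+42) = 1/15.
Hence β ≥ (1/15)^(1/4) ≈ 0.508.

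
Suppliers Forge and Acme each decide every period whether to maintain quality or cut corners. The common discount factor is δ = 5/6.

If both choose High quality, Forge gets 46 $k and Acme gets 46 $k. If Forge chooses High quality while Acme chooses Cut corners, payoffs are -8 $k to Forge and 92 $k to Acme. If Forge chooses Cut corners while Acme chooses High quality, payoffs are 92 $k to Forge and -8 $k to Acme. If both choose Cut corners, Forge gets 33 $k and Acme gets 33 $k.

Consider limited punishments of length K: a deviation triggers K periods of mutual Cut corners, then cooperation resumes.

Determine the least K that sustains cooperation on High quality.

No profitable deviation requires (46−33)(δ+…+δ^K) ≥ 92−46, i.e. δ+…+δ^K ≥ 46/13 ≈ 3.5385.
With δ = 5/6, the partial sums are K=1: 0.8333, K=2: 1.5278, …, K=5: 2.9906, K=6: 3.3255, K=7: 3.6046.
K = 7 is the first length at which the sum reaches 3.5385.

7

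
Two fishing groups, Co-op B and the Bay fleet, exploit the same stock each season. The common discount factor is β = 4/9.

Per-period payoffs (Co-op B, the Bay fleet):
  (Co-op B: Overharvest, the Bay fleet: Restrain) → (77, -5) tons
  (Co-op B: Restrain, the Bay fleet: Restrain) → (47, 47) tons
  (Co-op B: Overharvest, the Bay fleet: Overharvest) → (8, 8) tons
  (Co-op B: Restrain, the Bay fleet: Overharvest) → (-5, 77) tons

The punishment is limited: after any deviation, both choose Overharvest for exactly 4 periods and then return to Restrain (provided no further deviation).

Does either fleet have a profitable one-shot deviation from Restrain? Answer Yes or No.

Yes

Comparing payoff streams over the 5 periods until play realigns: cooperate → 47(1+β+…+β^4); deviate → 77 + 8(β+…+β^4).
Cooperation is sustained iff (47−8)(β+…+β^4) ≥ 77−47.
β+…+β^4 = 4/9·(1−(4/9)^4)/(1−4/9) = 0.7688, and (77−47)/(47−8) = 0.7692.
0.7688 < 0.7692, so cooperation is not sustainable.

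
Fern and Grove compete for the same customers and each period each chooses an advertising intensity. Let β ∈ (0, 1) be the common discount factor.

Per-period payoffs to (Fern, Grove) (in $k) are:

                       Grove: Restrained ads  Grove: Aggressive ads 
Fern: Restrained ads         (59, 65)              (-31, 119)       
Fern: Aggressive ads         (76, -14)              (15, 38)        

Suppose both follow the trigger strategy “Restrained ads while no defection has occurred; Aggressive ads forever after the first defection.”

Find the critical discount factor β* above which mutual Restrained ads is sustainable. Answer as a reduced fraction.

Fern's threshold: (76−59)/(76−15) = 17/61.
Grove's threshold: (119−65)/(119−38) = 2/3.
17/61 < 2/3, so Grove binds and β* = 2/3.

2/3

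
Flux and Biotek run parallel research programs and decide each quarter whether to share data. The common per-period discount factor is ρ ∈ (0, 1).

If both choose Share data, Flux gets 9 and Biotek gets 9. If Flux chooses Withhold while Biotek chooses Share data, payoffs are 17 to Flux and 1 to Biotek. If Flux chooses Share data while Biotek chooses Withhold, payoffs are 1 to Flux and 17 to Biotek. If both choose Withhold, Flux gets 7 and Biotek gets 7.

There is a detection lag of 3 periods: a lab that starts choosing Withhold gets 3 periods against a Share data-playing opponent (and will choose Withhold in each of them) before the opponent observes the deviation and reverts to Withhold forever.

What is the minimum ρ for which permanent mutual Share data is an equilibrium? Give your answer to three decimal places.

A deviator earns 17 for 3 periods, then 7 forever; cooperating earns 9 forever. Multiplying the IC by (1−ρ):
9 ≥ 17(1−ρ^3) + 7ρ^3, so 10·ρ^3 ≥ 8 and ρ^3 ≥ 4/5.
ρ ≥ (4/5)^(1/3) ≈ 0.928.

0.928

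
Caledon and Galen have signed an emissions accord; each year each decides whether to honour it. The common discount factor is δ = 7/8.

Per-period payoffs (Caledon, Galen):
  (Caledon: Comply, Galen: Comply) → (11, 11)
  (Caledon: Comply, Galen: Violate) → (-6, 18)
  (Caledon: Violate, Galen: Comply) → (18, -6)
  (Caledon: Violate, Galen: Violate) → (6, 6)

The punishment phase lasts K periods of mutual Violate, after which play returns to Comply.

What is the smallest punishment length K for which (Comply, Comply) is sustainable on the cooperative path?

2

IC: δ(1−δ^K)/(1−δ) ≥ (18−11)/(11−6) = 7/5.
With δ = 7/8: need 1 − δ^K ≥ 7/5·(1−7/8)/(7/8), i.e. δ^K ≤ 0.8000.
Since (7/8)^1 = 0.8750 and (7/8)^2 = 0.7656, the smallest such K is 2.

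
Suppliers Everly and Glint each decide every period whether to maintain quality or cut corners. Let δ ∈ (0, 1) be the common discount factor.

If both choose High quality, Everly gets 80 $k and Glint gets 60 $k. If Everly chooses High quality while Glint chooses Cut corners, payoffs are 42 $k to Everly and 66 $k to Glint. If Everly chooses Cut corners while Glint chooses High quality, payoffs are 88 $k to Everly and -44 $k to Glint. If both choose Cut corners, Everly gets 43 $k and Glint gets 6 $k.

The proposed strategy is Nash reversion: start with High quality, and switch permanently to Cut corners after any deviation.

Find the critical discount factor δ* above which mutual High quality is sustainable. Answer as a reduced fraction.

For Everly: deviation gain 88−80 = 8, per-period punishment loss 80−43 = 37. IC gives δ ≥ 8/45.
For Glint: gain 6, loss 54 per period, so δ ≥ 6/60 = 1/10.
The tighter constraint is Everly's, so cooperation needs δ ≥ 8/45.

8/45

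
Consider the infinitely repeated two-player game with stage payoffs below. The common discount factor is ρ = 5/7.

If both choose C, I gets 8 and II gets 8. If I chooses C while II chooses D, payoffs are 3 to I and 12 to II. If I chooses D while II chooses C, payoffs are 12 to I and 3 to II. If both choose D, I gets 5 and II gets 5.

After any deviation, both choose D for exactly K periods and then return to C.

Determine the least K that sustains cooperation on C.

3

No profitable deviation requires (8−5)(ρ+…+ρ^K) ≥ 12−8, i.e. ρ+…+ρ^K ≥ 4/3 ≈ 1.3333.
With ρ = 5/7, the partial sums are K=1: 0.7143, K=2: 1.2245, K=3: 1.5889.
K = 3 is the first length at which the sum reaches 1.3333.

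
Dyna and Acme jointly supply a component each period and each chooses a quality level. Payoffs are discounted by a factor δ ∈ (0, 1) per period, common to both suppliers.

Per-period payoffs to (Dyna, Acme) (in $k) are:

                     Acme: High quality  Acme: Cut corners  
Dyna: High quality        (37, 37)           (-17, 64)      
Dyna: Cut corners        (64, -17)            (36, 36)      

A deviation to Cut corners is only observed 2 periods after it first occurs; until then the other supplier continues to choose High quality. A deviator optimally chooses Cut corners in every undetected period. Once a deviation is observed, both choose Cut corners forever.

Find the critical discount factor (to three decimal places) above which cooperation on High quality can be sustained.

0.982

Deviating for the 2 undetected periods gains 64−37 = 27 per period over cooperation, then loses 37−36 = 1 per period forever once punishment starts.
Gain: 27(1 + δ + … + δ^1); loss: 1·δ^2/(1−δ).
No profitable deviation ⇔ 27(1−δ^2) ≤ 1·δ^2, i.e. δ^2 ≥ 27/(27+1) = 27/28.
Hence δ ≥ (27/28)^(1/2) ≈ 0.982.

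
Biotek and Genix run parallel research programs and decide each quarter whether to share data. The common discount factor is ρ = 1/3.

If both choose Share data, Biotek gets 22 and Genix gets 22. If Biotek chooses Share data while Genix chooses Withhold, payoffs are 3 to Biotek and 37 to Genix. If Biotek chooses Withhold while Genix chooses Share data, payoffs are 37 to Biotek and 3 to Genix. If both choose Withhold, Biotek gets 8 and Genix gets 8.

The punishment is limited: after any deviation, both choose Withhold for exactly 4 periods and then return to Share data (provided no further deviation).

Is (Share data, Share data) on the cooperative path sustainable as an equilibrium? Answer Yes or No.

Comparing payoff streams over the 5 periods until play realigns: cooperate → 22(1+ρ+…+ρ^4); deviate → 37 + 8(ρ+…+ρ^4).
Cooperation is sustained iff (22−8)(ρ+…+ρ^4) ≥ 37−22.
ρ+…+ρ^4 = 1/3·(1−(1/3)^4)/(1−1/3) = 0.4938, and (37−22)/(22−8) = 1.0714.
0.4938 < 1.0714, so cooperation is not sustainable.

No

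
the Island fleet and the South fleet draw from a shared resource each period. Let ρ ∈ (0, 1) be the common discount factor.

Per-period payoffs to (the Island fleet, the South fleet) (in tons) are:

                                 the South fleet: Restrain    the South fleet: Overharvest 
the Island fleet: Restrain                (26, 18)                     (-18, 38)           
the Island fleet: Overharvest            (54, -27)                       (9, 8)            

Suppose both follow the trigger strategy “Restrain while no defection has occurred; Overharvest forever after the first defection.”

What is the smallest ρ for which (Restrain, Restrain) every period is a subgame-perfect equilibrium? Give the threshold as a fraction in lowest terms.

the Island fleet's threshold: (54−26)/(54−9) = 28/45.
the South fleet's threshold: (38−18)/(38−8) = 2/3.
28/45 < 2/3, so the South fleet binds and ρ* = 2/3.

2/3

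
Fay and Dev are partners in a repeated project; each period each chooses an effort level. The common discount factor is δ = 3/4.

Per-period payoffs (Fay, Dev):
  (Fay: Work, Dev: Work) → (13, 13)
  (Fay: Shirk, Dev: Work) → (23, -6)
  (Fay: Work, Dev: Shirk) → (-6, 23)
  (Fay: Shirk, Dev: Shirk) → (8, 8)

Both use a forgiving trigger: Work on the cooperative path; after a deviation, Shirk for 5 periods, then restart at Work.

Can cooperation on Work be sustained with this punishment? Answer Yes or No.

Yes

A one-shot deviation gives 23 now, then 8 for 5 periods, then back to 13.
Gain from deviating: (23−13) today; loss: (13−8) in each of the next 5 periods.
No-deviation condition: (13−8)(δ+…+δ^5) ≥ 23−13, i.e. δ+…+δ^5 ≥ 2.
At δ = 3/4: δ+…+δ^5 = 2.2881 ≥ 2.0000.
So cooperation is sustainable.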